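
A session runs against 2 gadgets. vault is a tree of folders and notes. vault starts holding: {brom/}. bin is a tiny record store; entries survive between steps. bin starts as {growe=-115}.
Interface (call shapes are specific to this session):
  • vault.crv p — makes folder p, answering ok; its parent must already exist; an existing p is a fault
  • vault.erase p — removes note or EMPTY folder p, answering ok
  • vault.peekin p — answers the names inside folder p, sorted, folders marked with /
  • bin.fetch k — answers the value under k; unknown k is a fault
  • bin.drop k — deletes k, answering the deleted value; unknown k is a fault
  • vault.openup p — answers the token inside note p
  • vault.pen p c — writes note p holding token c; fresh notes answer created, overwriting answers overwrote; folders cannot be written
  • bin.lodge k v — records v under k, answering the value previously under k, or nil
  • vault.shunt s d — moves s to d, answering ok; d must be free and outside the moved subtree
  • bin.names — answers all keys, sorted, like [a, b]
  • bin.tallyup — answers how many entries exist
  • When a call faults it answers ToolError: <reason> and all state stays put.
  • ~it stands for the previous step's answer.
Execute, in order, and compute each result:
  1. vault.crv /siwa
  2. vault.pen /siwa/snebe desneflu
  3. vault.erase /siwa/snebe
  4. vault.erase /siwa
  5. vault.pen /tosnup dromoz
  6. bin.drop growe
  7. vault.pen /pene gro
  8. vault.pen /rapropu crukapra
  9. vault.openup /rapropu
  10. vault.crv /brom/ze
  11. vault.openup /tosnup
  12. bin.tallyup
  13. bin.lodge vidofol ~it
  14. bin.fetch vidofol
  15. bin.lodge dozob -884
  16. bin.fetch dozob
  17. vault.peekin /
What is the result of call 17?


I run vault.crv on p→/siwa, yielding ok.
Next I call vault.pen on p→/siwa/snebe, c→desneflu: created.
I invoke vault.erase on p→/siwa/snebe: ok.
I call vault.erase on p→/siwa, → ok.
Now I run vault.pen on p→/tosnup, c→dromoz, — result: created.
Calling bin.drop on k→growe, yielding -115.
Then vault.pen on p→/pene, c→gro, → created.
Then vault.pen on p→/rapropu, c→crukapra, → created.
Calling vault.openup on p→/rapropu, — result: crukapra.
I run vault.crv on p→/brom/ze, — result: ok.
Invoking vault.openup on p→/tosnup, yielding dromoz.
I run bin.tallyup, giving 0.
Calling bin.lodge on k→vidofol, v→~it, giving nil.
I invoke bin.fetch on k→vidofol, and see 0.
Then bin.lodge on k→dozob, v→-884: nil.
Next I call bin.fetch on k→dozob, → -884.
I invoke vault.peekin on p→/, and get [brom/, pene, rapropu, tosnup].

Answer: [brom/, pene, rapropu, tosnup]


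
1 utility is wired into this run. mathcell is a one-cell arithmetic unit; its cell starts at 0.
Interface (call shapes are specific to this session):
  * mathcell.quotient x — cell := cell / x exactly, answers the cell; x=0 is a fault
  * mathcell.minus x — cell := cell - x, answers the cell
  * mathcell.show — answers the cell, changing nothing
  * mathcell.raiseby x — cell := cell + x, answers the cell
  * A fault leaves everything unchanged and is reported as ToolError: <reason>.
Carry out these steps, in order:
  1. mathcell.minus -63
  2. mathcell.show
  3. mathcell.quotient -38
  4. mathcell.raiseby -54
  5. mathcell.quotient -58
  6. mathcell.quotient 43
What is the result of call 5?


Answer: 2115/2204

Derivation:
Using minus on x: -63, yielding 63.
Invoking show(), → 63.
I invoke quotient on x: -38, giving -63/38.
I run raiseby on x: -54, giving -2115/38.
Then quotient on x: -58: 2115/2204.
Using quotient on x: 43, and observe 2115/94772.


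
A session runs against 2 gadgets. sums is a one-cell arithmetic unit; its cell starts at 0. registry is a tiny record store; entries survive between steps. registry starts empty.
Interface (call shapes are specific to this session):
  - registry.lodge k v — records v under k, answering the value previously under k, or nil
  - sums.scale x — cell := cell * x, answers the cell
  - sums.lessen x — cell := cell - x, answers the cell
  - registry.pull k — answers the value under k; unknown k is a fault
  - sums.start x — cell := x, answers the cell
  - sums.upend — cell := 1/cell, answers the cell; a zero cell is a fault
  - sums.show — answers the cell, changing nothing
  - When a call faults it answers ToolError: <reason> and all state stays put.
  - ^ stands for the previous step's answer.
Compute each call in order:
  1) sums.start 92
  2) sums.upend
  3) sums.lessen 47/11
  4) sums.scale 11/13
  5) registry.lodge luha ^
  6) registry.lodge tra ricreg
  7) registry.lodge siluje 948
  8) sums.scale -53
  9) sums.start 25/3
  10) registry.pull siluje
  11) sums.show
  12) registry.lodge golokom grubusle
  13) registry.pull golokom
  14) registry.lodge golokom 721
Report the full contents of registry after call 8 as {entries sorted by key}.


Answer: {luha=-4313/1196, siluje=948, tra=ricreg}

Derivation:
// 1. start(x: 92) == 92
// 2. upend() == 1/92
// 3. lessen(x: 47/11) == -4313/1012
// 4. scale(x: 11/13) == -4313/1196
// 5. lodge(k: luha, v: ^) == nil
// 6. lodge(k: tra, v: ricreg) == nil
// 7. lodge(k: siluje, v: 948) == nil
// 8. scale(x: -53) == 228589/1196
// 9. start(x: 25/3) == 25/3
// 10. pull(k: siluje) == 948
// 11. show() == 25/3
// 12. lodge(k: golokom, v: grubusle) == nil
// 13. pull(k: golokom) == grubusle
// 14. lodge(k: golokom, v: 721) == grubusle


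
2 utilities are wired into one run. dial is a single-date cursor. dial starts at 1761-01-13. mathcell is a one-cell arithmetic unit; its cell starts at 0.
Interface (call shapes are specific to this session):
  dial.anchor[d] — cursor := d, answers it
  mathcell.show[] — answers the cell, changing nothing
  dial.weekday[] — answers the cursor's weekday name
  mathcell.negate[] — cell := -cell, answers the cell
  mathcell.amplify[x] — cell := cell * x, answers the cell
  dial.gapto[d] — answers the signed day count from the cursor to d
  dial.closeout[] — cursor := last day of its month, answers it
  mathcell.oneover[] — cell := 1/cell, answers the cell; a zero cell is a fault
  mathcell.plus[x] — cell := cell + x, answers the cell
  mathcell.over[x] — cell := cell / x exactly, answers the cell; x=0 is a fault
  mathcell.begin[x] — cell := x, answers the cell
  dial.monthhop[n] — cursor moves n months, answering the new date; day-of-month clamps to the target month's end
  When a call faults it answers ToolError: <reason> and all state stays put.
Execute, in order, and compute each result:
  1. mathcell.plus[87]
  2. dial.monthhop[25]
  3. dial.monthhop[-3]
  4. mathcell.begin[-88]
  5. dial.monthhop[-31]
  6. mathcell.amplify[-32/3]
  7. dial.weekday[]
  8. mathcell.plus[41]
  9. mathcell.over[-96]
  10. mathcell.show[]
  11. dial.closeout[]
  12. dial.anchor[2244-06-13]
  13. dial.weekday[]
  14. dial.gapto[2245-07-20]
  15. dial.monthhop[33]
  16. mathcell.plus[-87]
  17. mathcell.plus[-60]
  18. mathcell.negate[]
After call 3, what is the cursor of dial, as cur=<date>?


> mathcell.plus x→87
  87
> dial.monthhop n→25
  1763-02-13
> dial.monthhop n→-3
  1762-11-13
> mathcell.begin x→-88
  -88
> dial.monthhop n→-31
  1760-04-13
> mathcell.amplify x→-32/3
  2816/3
> dial.weekday
  Sunday
> mathcell.plus x→41
  2939/3
> mathcell.over x→-96
  -2939/288
> mathcell.show
  -2939/288
> dial.closeout
  1760-04-30
> dial.anchor d→2244-06-13
  2244-06-13
> dial.weekday
  Thursday
> dial.gapto d→2245-07-20
  402
> dial.monthhop n→33
  2247-03-13
> mathcell.plus x→-87
  -27995/288
> mathcell.plus x→-60
  -45275/288
> mathcell.negate
  45275/288

Answer: cur=1762-11-13


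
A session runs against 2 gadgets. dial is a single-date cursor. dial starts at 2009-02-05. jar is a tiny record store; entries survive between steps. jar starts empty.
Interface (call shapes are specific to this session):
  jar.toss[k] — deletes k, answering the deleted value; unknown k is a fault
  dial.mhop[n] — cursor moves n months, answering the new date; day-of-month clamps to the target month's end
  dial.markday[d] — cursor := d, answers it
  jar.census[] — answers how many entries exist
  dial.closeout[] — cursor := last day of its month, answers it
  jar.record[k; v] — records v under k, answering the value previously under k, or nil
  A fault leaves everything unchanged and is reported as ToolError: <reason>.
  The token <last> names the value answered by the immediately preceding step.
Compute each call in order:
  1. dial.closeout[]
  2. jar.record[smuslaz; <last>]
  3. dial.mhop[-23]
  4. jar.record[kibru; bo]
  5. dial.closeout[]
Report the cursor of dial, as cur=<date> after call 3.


~$ closeout
[out] 2009-02-28
~$ record k: smuslaz v: <last>
[out] nil
~$ mhop n: -23
[out] 2007-03-28
~$ record k: kibru v: bo
[out] nil
~$ closeout
[out] 2007-03-31

Answer: cur=2007-03-28


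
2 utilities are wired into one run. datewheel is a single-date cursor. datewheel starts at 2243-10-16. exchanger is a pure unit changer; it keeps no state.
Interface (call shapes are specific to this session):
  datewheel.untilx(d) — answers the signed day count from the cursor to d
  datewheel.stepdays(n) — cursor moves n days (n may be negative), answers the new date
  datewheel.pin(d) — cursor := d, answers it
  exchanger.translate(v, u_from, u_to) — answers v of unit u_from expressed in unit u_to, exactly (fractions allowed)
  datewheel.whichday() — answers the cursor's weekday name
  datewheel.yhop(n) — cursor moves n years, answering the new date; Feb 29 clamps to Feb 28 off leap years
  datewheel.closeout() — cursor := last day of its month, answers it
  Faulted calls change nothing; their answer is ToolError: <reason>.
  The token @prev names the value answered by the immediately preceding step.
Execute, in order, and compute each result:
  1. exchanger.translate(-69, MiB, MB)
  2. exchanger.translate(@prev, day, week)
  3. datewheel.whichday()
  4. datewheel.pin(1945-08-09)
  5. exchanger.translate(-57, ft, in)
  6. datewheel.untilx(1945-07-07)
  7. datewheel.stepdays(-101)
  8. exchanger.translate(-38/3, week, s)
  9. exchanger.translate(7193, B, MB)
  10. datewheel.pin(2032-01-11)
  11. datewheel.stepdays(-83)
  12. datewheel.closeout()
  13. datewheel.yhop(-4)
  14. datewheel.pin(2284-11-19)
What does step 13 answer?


Answer: 2027-10-31

Derivation:
Invoking translate(-69, MiB, MB): -1130496/15625.
Invoking translate(@prev, day, week), and see -1130496/109375.
I run whichday(), and observe Monday.
I call pin(1945-08-09), and see 1945-08-09.
I run translate(-57, ft, in): -684.
I try untilx(1945-07-07), and observe -33.
Using stepdays(-101), giving 1945-04-30.
I invoke translate(-38/3, week, s), giving -7660800.
I try translate(7193, B, MB), → 7193/1000000.
I run pin(2032-01-11), → 2032-01-11.
Using stepdays(-83): 2031-10-20.
I use closeout, which returns 2031-10-31.
Next I call yhop(-4), which returns 2027-10-31.
I try pin(2284-11-19): 2284-11-19.


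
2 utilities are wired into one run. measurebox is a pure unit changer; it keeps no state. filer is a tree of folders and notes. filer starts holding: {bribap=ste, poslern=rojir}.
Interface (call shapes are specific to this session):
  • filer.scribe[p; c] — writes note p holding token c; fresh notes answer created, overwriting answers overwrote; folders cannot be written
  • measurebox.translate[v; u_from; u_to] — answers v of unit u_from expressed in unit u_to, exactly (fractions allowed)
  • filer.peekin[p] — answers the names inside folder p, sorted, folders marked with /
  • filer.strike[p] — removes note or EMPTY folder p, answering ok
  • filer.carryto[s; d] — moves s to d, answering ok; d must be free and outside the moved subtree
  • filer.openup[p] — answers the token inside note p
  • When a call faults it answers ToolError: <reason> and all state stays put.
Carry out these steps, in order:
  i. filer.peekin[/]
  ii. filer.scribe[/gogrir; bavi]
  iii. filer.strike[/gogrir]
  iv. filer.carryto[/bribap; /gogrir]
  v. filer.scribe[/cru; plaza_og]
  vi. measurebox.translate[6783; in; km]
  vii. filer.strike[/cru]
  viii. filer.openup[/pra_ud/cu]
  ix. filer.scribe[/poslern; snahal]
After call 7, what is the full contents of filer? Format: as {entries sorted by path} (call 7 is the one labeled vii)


# 1. filer.peekin(p='/') ~> [bribap, poslern]
# 2. filer.scribe(p='/gogrir', c='bavi') ~> created
# 3. filer.strike(p='/gogrir') ~> ok
# 4. filer.carryto(s='/bribap', d='/gogrir') ~> ok
# 5. filer.scribe(p='/cru', c='plaza_og') ~> created
# 6. measurebox.translate(v='6783', u_from='in', u_to='km') ~> 861441/5000000
# 7. filer.strike(p='/cru') ~> ok
# 8. filer.openup(p='/pra_ud/cu') ~> ToolError: not found
# 9. filer.scribe(p='/poslern', c='snahal') ~> overwrote

Answer: {gogrir=ste, poslern=rojir}


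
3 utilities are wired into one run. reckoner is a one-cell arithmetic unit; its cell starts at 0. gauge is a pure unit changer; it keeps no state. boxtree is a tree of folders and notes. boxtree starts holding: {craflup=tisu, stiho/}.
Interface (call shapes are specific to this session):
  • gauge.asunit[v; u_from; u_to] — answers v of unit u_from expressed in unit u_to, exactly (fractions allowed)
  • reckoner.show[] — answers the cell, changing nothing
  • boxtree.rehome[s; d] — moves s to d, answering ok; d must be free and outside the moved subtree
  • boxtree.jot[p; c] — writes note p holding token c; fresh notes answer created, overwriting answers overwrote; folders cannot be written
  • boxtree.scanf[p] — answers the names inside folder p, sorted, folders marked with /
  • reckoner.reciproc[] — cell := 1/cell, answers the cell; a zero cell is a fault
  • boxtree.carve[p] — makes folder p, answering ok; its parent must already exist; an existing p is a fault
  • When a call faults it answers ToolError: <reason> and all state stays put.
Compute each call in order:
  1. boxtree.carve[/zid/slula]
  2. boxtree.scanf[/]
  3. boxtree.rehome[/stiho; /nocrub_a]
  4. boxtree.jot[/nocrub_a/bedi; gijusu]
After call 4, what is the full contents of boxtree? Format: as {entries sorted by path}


I run boxtree.carve with p='/zid/slula', and observe ToolError: no parent.
Then boxtree.scanf with p='/', → [craflup, stiho/].
Next I call boxtree.rehome with s='/stiho', d='/nocrub_a', giving ok.
Using boxtree.jot with p='/nocrub_a/bedi', c='gijusu', giving created.

Answer: {craflup=tisu, nocrub_a/, nocrub_a/bedi=gijusu}


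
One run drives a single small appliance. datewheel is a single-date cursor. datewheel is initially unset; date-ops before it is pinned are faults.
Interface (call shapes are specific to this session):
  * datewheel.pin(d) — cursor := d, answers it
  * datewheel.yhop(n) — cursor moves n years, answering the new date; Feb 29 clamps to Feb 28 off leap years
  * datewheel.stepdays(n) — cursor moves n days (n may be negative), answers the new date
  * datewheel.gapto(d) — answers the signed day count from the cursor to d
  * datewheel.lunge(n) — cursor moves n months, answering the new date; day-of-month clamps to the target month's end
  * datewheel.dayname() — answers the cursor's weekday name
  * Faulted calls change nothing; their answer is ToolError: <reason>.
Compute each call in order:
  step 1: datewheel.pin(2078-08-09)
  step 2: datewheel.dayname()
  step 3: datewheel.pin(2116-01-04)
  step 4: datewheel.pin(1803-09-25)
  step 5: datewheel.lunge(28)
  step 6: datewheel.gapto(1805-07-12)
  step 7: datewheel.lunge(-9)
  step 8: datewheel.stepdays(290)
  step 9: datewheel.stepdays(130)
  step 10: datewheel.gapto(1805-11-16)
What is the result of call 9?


Answer: 1806-06-19

Derivation:
I call pin(2078-08-09): 2078-08-09.
I try dayname, — result: Tuesday.
Now I run pin(2116-01-04), giving 2116-01-04.
I try pin(1803-09-25), and observe 1803-09-25.
Using lunge(28), and see 1806-01-25.
Invoking gapto(1805-07-12), and observe -197.
Calling lunge(-9), and get 1805-04-25.
Using stepdays(290), → 1806-02-09.
I try stepdays(130), and see 1806-06-19.
Then gapto(1805-11-16), → -215.


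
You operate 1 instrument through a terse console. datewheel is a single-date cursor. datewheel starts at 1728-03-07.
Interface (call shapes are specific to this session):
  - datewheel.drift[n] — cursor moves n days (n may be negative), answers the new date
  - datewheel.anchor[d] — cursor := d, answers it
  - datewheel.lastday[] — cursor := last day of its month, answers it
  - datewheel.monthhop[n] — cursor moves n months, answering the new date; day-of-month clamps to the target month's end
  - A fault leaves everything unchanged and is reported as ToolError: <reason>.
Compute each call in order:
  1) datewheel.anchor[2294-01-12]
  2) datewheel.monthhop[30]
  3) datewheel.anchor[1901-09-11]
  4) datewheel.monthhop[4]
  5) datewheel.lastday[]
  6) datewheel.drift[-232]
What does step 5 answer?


% datewheel.anchor(2294-01-12) -> 2294-01-12
% datewheel.monthhop(30) -> 2296-07-12
% datewheel.anchor(1901-09-11) -> 1901-09-11
% datewheel.monthhop(4) -> 1902-01-11
% datewheel.lastday() -> 1902-01-31
% datewheel.drift(-232) -> 1901-06-13

Answer: 1902-01-31


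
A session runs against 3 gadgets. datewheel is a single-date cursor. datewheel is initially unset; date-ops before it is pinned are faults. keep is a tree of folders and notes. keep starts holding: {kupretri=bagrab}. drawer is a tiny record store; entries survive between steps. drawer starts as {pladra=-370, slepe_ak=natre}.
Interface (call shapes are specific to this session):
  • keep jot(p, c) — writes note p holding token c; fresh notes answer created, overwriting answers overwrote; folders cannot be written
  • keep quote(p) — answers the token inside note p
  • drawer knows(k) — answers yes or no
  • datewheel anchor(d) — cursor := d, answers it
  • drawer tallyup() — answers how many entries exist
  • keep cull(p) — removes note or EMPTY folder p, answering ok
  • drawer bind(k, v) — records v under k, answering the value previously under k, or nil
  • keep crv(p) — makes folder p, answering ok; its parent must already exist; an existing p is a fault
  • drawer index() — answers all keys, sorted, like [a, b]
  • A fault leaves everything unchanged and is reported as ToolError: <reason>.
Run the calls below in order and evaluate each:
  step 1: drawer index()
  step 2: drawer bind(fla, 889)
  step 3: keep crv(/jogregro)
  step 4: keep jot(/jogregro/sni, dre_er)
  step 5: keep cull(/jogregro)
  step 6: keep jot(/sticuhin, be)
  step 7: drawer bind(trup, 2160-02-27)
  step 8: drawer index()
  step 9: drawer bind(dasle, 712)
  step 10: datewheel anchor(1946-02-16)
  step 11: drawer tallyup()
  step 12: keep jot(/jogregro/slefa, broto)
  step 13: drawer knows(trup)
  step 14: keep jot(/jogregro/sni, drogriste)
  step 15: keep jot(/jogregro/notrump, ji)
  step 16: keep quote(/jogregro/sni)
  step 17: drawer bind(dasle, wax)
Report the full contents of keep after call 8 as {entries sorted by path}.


>> drawer index()
<< [pladra, slepe_ak]
>> drawer bind(k=fla, v=889)
<< nil
>> keep crv(p=/jogregro)
<< ok
>> keep jot(p=/jogregro/sni, c=dre_er)
<< created
>> keep cull(p=/jogregro)
<< ToolError: not empty
>> keep jot(p=/sticuhin, c=be)
<< created
>> drawer bind(k=trup, v=2160-02-27)
<< nil
>> drawer index()
<< [fla, pladra, slepe_ak, trup]
>> drawer bind(k=dasle, v=712)
<< nil
>> datewheel anchor(d=1946-02-16)
<< 1946-02-16
>> drawer tallyup()
<< 5
>> keep jot(p=/jogregro/slefa, c=broto)
<< created
>> drawer knows(k=trup)
<< yes
>> keep jot(p=/jogregro/sni, c=drogriste)
<< overwrote
>> keep jot(p=/jogregro/notrump, c=ji)
<< created
>> keep quote(p=/jogregro/sni)
<< drogriste
>> drawer bind(k=dasle, v=wax)
<< 712

Answer: {jogregro/, jogregro/sni=dre_er, kupretri=bagrab, sticuhin=be}


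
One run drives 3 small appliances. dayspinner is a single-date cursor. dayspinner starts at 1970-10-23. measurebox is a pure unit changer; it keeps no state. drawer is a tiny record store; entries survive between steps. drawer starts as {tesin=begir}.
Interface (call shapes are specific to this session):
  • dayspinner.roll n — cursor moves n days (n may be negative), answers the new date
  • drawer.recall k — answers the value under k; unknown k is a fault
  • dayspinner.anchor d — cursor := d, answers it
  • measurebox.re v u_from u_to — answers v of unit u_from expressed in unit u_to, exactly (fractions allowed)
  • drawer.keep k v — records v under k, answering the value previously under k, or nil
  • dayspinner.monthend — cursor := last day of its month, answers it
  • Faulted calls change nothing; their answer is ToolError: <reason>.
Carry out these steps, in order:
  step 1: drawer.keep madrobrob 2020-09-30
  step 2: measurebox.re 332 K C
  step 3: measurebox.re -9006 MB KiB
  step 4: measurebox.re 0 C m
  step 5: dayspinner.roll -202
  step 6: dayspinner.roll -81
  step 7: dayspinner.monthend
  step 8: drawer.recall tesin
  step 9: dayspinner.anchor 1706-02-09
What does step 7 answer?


Answer: 1970-01-31

Derivation:
I run drawer.keep(k: madrobrob, v: 2020-09-30), — result: nil.
Using measurebox.re(v: 332, u_from: K, u_to: C), giving 1177/20.
I use measurebox.re(v: -9006, u_from: MB, u_to: KiB), — result: -70359375/8.
Invoking measurebox.re(v: 0, u_from: C, u_to: m), which returns ToolError: incompatible units.
I run dayspinner.roll(n: -202), and see 1970-04-04.
Now I run dayspinner.roll(n: -81), and observe 1970-01-13.
Next I call dayspinner.monthend(), yielding 1970-01-31.
Using drawer.recall(k: tesin), yielding begir.
Now I run dayspinner.anchor(d: 1706-02-09), which returns 1706-02-09.


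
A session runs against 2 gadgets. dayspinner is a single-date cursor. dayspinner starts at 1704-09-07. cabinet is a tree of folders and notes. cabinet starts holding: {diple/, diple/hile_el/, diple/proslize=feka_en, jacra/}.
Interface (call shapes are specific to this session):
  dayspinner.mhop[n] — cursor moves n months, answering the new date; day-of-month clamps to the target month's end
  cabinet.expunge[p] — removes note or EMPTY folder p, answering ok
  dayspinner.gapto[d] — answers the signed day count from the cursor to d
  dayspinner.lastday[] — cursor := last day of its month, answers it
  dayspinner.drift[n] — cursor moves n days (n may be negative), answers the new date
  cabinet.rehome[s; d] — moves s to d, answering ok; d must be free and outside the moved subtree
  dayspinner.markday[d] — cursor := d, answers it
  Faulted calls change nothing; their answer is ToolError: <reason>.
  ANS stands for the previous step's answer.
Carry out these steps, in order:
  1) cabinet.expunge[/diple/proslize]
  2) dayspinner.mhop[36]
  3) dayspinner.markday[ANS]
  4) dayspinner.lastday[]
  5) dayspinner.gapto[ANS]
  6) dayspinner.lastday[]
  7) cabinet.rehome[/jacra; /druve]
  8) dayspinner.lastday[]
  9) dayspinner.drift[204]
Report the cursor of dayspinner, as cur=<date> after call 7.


Answer: cur=1707-09-30

Derivation:
·→ cabinet.expunge(p='/diple/proslize')
·← ok
·→ dayspinner.mhop(n='36')
·← 1707-09-07
·→ dayspinner.markday(d='ANS')
·← 1707-09-07
·→ dayspinner.lastday()
·← 1707-09-30
·→ dayspinner.gapto(d='ANS')
·← 0
·→ dayspinner.lastday()
·← 1707-09-30
·→ cabinet.rehome(s='/jacra', d='/druve')
·← ok
·→ dayspinner.lastday()
·← 1707-09-30
·→ dayspinner.drift(n='204')
·← 1708-04-21


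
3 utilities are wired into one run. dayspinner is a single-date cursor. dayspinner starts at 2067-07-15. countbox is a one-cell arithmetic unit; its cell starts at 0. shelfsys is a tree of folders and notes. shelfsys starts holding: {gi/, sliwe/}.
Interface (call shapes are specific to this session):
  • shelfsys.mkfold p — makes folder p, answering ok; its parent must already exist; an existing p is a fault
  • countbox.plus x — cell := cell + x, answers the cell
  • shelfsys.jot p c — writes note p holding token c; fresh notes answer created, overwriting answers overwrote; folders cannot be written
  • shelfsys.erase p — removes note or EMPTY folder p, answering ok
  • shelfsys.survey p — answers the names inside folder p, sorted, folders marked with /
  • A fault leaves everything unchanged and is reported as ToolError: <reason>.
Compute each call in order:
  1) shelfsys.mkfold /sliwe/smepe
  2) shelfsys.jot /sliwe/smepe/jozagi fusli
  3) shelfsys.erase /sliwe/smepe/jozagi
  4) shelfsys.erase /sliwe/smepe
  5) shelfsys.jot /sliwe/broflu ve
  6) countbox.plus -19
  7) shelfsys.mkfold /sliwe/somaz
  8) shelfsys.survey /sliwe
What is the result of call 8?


~$ shelfsys.mkfold p='/sliwe/smepe'
[out] ok
~$ shelfsys.jot p='/sliwe/smepe/jozagi' c='fusli'
[out] created
~$ shelfsys.erase p='/sliwe/smepe/jozagi'
[out] ok
~$ shelfsys.erase p='/sliwe/smepe'
[out] ok
~$ shelfsys.jot p='/sliwe/broflu' c='ve'
[out] created
~$ countbox.plus x='-19'
[out] -19
~$ shelfsys.mkfold p='/sliwe/somaz'
[out] ok
~$ shelfsys.survey p='/sliwe'
[out] [broflu, somaz/]

Answer: [broflu, somaz/]


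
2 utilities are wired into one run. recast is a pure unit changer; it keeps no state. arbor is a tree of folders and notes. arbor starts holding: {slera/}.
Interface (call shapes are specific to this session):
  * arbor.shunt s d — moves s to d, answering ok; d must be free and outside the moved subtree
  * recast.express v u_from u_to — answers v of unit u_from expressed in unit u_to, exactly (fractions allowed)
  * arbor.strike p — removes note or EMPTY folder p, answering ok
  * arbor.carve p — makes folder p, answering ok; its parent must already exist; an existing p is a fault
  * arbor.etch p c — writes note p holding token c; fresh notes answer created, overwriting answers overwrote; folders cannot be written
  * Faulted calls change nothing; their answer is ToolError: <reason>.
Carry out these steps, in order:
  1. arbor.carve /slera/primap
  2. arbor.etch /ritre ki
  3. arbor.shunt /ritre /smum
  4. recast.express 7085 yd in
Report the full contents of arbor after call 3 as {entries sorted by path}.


Answer: {slera/, slera/primap/, smum=ki}

Derivation:
·→ arbor.carve(p: /slera/primap)
·← ok
·→ arbor.etch(p: /ritre, c: ki)
·← created
·→ arbor.shunt(s: /ritre, d: /smum)
·← ok
·→ recast.express(v: 7085, u_from: yd, u_to: in)
·← 255060


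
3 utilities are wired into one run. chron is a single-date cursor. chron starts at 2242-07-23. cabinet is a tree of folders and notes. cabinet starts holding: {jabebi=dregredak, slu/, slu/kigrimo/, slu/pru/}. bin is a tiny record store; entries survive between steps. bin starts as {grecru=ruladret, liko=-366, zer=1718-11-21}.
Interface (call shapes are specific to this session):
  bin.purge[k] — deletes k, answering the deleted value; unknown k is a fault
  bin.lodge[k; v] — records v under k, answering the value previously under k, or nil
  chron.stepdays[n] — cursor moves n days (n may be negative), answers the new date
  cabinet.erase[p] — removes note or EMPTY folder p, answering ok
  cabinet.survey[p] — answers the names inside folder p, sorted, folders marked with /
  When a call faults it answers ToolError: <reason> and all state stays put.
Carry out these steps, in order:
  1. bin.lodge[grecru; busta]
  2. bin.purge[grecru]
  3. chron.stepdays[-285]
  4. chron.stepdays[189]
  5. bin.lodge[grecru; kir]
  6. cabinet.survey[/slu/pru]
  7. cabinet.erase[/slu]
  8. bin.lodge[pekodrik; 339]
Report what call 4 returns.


CALL bin.lodge[k→grecru; v→busta]
RET  ruladret
CALL bin.purge[k→grecru]
RET  busta
CALL chron.stepdays[n→-285]
RET  2241-10-11
CALL chron.stepdays[n→189]
RET  2242-04-18
CALL bin.lodge[k→grecru; v→kir]
RET  nil
CALL cabinet.survey[p→/slu/pru]
RET  []
CALL cabinet.erase[p→/slu]
RET  ToolError: not empty
CALL bin.lodge[k→pekodrik; v→339]
RET  nil

Answer: 2242-04-18


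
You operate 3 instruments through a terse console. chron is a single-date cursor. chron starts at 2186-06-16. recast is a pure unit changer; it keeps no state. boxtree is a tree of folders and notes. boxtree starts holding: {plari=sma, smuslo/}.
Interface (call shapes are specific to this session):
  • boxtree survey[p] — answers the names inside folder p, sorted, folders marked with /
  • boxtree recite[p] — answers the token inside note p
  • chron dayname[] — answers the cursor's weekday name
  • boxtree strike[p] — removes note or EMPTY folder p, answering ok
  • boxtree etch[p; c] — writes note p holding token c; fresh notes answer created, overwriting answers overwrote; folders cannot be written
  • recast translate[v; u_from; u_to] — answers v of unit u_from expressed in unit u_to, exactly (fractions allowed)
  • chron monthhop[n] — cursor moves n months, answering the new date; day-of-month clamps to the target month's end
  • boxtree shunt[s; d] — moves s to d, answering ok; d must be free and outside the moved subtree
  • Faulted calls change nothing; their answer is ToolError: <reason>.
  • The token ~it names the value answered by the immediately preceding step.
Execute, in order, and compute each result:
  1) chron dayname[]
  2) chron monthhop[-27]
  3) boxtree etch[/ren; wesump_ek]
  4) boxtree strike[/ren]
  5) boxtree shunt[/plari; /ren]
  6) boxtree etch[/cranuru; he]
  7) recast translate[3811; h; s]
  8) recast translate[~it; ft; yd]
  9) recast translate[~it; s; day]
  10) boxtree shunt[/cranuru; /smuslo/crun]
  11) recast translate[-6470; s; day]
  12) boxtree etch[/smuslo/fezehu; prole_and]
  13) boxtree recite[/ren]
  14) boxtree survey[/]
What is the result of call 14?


[in] chron dayname
  Friday
[in] chron monthhop n: -27
  2184-03-16
[in] boxtree etch p: /ren c: wesump_ek
  created
[in] boxtree strike p: /ren
  ok
[in] boxtree shunt s: /plari d: /ren
  ok
[in] boxtree etch p: /cranuru c: he
  created
[in] recast translate v: 3811 u_from: h u_to: s
  13719600
[in] recast translate v: ~it u_from: ft u_to: yd
  4573200
[in] recast translate v: ~it u_from: s u_to: day
  3811/72
[in] boxtree shunt s: /cranuru d: /smuslo/crun
  ok
[in] recast translate v: -6470 u_from: s u_to: day
  -647/8640
[in] boxtree etch p: /smuslo/fezehu c: prole_and
  created
[in] boxtree recite p: /ren
  sma
[in] boxtree survey p: /
  [ren, smuslo/]

Answer: [ren, smuslo/]


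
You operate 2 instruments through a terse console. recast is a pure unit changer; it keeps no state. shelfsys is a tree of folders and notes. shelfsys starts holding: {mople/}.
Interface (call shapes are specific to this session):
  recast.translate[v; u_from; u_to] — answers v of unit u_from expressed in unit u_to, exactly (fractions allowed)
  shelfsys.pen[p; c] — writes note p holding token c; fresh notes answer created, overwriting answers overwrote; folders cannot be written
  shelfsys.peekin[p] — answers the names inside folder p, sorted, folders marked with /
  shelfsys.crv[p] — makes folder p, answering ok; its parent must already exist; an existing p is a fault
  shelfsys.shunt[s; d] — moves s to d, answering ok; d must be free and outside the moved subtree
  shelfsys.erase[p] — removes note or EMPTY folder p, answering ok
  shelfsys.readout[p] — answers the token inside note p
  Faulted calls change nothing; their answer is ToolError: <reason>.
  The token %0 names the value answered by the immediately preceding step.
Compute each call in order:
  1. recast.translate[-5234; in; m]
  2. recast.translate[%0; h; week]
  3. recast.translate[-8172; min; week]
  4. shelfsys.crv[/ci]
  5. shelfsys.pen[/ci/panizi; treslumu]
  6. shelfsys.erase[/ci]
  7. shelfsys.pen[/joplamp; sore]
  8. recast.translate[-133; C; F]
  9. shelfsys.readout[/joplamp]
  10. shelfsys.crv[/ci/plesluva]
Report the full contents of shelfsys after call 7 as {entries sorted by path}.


Answer: {ci/, ci/panizi=treslumu, joplamp=sore, mople/}

Derivation:
-> recast.translate(v→-5234, u_from→in, u_to→m)
<- -332359/2500
-> recast.translate(v→%0, u_from→h, u_to→week)
<- -332359/420000
-> recast.translate(v→-8172, u_from→min, u_to→week)
<- -227/280
-> shelfsys.crv(p→/ci)
<- ok
-> shelfsys.pen(p→/ci/panizi, c→treslumu)
<- created
-> shelfsys.erase(p→/ci)
<- ToolError: not empty
-> shelfsys.pen(p→/joplamp, c→sore)
<- created
-> recast.translate(v→-133, u_from→C, u_to→F)
<- -1037/5
-> shelfsys.readout(p→/joplamp)
<- sore
-> shelfsys.crv(p→/ci/plesluva)
<- ok


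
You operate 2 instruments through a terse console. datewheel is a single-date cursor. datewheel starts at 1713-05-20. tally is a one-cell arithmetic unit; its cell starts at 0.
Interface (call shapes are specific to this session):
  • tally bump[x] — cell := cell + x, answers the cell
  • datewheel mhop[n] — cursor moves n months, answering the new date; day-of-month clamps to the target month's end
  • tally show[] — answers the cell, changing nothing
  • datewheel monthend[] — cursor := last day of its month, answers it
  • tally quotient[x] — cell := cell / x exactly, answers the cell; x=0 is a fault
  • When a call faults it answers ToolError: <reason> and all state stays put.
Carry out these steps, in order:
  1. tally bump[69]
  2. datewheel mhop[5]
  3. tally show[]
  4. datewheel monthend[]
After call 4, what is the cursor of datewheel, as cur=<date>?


-> tally bump(x='69')
<- 69
-> datewheel mhop(n='5')
<- 1713-10-20
-> tally show()
<- 69
-> datewheel monthend()
<- 1713-10-31

Answer: cur=1713-10-31


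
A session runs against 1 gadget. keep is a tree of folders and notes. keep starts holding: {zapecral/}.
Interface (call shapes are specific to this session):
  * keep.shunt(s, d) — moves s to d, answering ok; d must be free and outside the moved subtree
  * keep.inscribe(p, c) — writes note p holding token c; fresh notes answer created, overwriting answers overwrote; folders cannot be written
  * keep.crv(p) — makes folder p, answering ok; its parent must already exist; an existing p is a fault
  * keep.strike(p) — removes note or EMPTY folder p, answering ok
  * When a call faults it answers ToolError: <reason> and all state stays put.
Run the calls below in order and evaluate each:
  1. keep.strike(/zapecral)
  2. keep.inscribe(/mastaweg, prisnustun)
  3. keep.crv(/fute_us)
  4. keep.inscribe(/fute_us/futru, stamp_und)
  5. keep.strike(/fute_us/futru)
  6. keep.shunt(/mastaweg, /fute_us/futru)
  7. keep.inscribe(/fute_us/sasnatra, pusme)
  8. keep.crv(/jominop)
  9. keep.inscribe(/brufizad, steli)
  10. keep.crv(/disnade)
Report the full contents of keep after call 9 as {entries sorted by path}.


==> strike(/zapecral)
<== ok
==> inscribe(/mastaweg, prisnustun)
<== created
==> crv(/fute_us)
<== ok
==> inscribe(/fute_us/futru, stamp_und)
<== created
==> strike(/fute_us/futru)
<== ok
==> shunt(/mastaweg, /fute_us/futru)
<== ok
==> inscribe(/fute_us/sasnatra, pusme)
<== created
==> crv(/jominop)
<== ok
==> inscribe(/brufizad, steli)
<== created
==> crv(/disnade)
<== ok

Answer: {brufizad=steli, fute_us/, fute_us/futru=prisnustun, fute_us/sasnatra=pusme, jominop/}


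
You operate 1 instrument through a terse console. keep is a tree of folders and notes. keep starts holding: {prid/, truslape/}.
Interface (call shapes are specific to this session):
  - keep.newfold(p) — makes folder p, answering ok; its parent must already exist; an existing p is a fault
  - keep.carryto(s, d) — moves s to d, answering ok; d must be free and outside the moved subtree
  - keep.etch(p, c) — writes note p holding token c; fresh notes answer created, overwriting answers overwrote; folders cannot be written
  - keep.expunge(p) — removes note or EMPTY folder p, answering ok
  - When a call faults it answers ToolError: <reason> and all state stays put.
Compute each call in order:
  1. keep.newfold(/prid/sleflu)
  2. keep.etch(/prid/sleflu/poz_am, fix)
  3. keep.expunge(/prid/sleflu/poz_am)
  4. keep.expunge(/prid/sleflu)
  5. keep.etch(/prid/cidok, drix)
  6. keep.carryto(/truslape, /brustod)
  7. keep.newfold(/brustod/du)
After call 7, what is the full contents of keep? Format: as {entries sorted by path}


-> keep.newfold(p='/prid/sleflu')
<- ok
-> keep.etch(p='/prid/sleflu/poz_am', c='fix')
<- created
-> keep.expunge(p='/prid/sleflu/poz_am')
<- ok
-> keep.expunge(p='/prid/sleflu')
<- ok
-> keep.etch(p='/prid/cidok', c='drix')
<- created
-> keep.carryto(s='/truslape', d='/brustod')
<- ok
-> keep.newfold(p='/brustod/du')
<- ok

Answer: {brustod/, brustod/du/, prid/, prid/cidok=drix}


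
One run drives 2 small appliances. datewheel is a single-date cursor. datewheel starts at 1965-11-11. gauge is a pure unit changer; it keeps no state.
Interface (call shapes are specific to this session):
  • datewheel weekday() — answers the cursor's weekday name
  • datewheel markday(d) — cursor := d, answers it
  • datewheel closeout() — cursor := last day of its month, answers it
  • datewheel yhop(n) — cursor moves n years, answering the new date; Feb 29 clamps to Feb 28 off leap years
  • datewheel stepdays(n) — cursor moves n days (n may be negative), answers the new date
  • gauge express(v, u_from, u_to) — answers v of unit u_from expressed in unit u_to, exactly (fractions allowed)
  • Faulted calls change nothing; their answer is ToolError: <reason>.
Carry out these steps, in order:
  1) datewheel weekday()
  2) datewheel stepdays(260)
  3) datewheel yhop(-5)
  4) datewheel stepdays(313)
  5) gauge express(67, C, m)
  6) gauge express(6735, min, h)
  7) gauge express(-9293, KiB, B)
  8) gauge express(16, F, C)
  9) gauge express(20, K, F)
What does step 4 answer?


> datewheel weekday
[out] Thursday
> datewheel stepdays n='260'
[out] 1966-07-29
> datewheel yhop n='-5'
[out] 1961-07-29
> datewheel stepdays n='313'
[out] 1962-06-07
> gauge express v='67' u_from='C' u_to='m'
[out] ToolError: incompatible units
> gauge express v='6735' u_from='min' u_to='h'
[out] 449/4
> gauge express v='-9293' u_from='KiB' u_to='B'
[out] -9516032
> gauge express v='16' u_from='F' u_to='C'
[out] -80/9
> gauge express v='20' u_from='K' u_to='F'
[out] -42367/100

Answer: 1962-06-07


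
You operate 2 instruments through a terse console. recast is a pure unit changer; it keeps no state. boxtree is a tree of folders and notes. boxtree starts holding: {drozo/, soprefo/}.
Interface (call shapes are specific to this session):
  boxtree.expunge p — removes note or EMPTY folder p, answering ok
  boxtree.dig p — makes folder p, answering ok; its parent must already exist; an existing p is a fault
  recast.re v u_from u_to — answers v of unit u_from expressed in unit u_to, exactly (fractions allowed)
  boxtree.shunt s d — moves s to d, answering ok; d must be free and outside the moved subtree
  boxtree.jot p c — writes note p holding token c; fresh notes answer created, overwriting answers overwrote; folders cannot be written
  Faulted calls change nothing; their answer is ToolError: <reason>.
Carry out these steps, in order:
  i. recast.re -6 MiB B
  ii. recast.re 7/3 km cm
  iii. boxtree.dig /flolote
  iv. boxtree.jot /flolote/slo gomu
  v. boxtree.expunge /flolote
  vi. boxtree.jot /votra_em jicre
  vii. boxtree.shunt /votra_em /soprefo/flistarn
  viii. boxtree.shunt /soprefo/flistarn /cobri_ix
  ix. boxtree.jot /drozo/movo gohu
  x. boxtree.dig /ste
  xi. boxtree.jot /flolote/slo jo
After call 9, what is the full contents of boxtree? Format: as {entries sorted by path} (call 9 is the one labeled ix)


Answer: {cobri_ix=jicre, drozo/, drozo/movo=gohu, flolote/, flolote/slo=gomu, soprefo/}

Derivation:
$ recast.re v=-6 u_from=MiB u_to=B
:: -6291456
$ recast.re v=7/3 u_from=km u_to=cm
:: 700000/3
$ boxtree.dig p=/flolote
:: ok
$ boxtree.jot p=/flolote/slo c=gomu
:: created
$ boxtree.expunge p=/flolote
:: ToolError: not empty
$ boxtree.jot p=/votra_em c=jicre
:: created
$ boxtree.shunt s=/votra_em d=/soprefo/flistarn
:: ok
$ boxtree.shunt s=/soprefo/flistarn d=/cobri_ix
:: ok
$ boxtree.jot p=/drozo/movo c=gohu
:: created
$ boxtree.dig p=/ste
:: ok
$ boxtree.jot p=/flolote/slo c=jo
:: overwrote


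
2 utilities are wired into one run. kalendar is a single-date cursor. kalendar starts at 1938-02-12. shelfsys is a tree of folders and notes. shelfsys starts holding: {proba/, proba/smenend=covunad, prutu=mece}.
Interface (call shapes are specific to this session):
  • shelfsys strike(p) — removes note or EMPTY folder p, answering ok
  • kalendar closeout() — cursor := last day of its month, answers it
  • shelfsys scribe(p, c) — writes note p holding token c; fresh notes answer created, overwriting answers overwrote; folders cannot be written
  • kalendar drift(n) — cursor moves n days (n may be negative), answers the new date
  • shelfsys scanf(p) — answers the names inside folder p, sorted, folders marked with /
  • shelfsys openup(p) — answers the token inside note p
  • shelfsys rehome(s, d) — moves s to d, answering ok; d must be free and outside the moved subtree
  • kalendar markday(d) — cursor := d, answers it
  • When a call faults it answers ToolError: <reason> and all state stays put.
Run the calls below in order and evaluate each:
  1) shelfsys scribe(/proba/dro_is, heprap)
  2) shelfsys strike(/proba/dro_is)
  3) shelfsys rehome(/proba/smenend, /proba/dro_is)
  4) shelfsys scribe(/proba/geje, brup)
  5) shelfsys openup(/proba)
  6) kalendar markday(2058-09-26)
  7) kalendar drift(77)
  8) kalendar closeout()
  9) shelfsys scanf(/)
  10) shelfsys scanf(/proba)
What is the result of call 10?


Answer: [dro_is, geje]

Derivation:
// 1. shelfsys scribe(/proba/dro_is, heprap) : created
// 2. shelfsys strike(/proba/dro_is) : ok
// 3. shelfsys rehome(/proba/smenend, /proba/dro_is) : ok
// 4. shelfsys scribe(/proba/geje, brup) : created
// 5. shelfsys openup(/proba) : ToolError: is a directory
// 6. kalendar markday(2058-09-26) : 2058-09-26
// 7. kalendar drift(77) : 2058-12-12
// 8. kalendar closeout() : 2058-12-31
// 9. shelfsys scanf(/) : [proba/, prutu]
// 10. shelfsys scanf(/proba) : [dro_is, geje]
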